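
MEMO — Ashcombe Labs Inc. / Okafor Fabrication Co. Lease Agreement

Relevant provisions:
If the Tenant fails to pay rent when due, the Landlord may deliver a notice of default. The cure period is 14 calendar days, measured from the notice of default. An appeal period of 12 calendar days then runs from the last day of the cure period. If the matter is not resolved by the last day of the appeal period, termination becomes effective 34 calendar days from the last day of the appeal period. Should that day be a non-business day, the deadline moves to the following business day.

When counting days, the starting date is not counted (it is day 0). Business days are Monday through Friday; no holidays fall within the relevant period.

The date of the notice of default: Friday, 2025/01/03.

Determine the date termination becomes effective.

2025/03/04

The last day of the cure period: 2025/01/03 + 14 days = 2025/01/17.
The last day of the appeal period: 12 calendar days after 2025/01/17 is 2025/01/29.
The date termination becomes effective: 34 calendar days after 2025/01/29 is 2025/03/04. 2025/03/04 is a Tuesday, so no roll-forward applies.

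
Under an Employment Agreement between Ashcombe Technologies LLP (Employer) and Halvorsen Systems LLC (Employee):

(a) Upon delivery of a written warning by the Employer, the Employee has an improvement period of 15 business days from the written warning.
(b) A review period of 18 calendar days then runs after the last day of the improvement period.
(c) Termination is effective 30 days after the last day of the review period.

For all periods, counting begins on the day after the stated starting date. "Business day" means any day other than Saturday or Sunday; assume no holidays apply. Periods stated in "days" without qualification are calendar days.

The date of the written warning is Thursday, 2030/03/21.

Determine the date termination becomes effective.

The last day of the improvement period: counting 15 business days from Thursday, 2030/03/21 (Mar 22, Mar 25, Mar 26, Mar 27, …, Apr 9, Apr 10, Apr 11, skipping weekends) reaches Thursday, 2030/04/11.
The last day of the review period: 2030/04/11 + 18 days = 2030/04/29.
The date termination becomes effective: 30 calendar days after 2030/04/29 is 2030/05/29.

2030/05/29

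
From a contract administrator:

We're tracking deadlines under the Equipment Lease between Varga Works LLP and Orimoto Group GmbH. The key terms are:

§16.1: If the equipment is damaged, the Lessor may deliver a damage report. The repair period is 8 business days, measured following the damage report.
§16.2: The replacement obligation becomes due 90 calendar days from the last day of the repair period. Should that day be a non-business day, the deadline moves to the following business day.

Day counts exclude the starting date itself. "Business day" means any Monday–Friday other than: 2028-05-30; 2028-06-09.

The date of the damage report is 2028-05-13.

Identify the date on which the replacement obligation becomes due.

2028-08-22

From Saturday, 2028-05-13, 8 business days (May 15, May 16, May 17, May 18, May 19, May 22, May 23, May 24, skipping weekends) brings us to Wednesday, 2028-05-24, which is the last day of the repair period.
Adding 90 calendar days to 2028-05-24 gives 2028-08-22, which is the date on which the replacement obligation becomes due. 2028-08-22 is a Tuesday and is not a listed holiday, so no roll-forward applies.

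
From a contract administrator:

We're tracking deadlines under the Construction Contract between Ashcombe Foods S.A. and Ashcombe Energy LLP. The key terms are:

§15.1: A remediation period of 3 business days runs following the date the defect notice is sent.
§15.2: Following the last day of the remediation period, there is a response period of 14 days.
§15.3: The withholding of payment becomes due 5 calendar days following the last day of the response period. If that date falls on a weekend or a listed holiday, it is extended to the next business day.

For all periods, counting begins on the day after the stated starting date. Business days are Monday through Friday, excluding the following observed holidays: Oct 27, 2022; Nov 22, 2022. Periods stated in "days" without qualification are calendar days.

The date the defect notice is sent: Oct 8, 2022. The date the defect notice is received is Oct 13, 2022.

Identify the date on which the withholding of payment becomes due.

Oct 31, 2022

The last day of the remediation period: 3 business days after Saturday, Oct 8, 2022, skipping weekends — Oct 10, Oct 11, Oct 12 — lands on Wednesday, Oct 12, 2022.
The last day of the response period: 14 calendar days after Oct 12, 2022 is Oct 26, 2022.
Adding 5 calendar days to Oct 26, 2022 gives Oct 31, 2022, which is the date on which the withholding of payment becomes due. Oct 31, 2022 is a Monday and is not a listed holiday, so no roll-forward applies.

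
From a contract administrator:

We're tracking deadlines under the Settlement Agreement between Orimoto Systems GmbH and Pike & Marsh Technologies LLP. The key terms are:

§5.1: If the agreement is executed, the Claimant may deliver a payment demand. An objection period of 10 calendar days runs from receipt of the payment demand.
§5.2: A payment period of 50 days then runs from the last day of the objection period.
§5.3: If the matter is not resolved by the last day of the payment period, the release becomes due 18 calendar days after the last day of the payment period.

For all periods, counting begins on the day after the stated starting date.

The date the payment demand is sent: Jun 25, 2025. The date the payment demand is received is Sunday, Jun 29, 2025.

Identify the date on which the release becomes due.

The last day of the objection period: 10 calendar days after Jun 29, 2025 is Jul 9, 2025.
The last day of the payment period: Jul 9, 2025 + 50 days = Aug 28, 2025.
Adding 18 calendar days to Aug 28, 2025 gives Sep 15, 2025, which is the date on which the release becomes due.

Sep 15, 2025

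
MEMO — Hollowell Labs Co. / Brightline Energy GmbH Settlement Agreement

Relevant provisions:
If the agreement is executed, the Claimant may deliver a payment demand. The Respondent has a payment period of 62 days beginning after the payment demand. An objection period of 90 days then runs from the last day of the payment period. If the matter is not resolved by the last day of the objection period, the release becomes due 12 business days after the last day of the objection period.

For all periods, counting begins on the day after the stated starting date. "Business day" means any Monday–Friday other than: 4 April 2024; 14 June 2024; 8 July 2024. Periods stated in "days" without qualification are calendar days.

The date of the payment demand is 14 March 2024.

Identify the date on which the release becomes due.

29 August 2024

The last day of the payment period: 14 March 2024 + 62 days = 15 May 2024.
The last day of the objection period: 15 May 2024 + 90 days = 13 August 2024.
The date on which the release becomes due: counting 12 business days from Tuesday, 13 August 2024 (Aug 14, Aug 15, Aug 16, Aug 19, …, Aug 27, Aug 28, Aug 29, skipping weekends) reaches Thursday, 29 August 2024.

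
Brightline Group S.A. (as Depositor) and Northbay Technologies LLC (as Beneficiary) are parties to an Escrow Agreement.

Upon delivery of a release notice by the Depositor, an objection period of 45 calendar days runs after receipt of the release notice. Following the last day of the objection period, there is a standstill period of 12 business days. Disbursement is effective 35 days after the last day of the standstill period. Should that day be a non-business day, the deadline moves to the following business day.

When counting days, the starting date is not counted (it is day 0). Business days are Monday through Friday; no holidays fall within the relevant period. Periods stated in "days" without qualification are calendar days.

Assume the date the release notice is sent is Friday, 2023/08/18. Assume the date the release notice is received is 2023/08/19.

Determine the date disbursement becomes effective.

The last day of the objection period: 45 calendar days after 2023/08/19 is 2023/10/03.
From Tuesday, 2023/10/03, 12 business days (Oct 4, Oct 5, Oct 6, Oct 9, …, Oct 17, Oct 18, Oct 19, skipping weekends) brings us to Thursday, 2023/10/19, which is the last day of the standstill period.
The date disbursement becomes effective: 2023/10/19 + 35 days = 2023/11/23. 2023/11/23 is a Thursday, so no roll-forward applies.

2023/11/23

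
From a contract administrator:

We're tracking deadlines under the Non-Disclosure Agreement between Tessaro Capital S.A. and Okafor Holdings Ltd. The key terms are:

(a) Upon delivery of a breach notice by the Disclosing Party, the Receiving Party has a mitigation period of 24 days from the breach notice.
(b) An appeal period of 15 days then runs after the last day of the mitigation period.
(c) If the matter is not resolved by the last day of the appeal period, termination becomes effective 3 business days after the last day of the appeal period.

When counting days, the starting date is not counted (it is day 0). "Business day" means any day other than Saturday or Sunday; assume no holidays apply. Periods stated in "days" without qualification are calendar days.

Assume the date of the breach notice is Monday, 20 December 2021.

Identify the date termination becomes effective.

2 February 2022

Adding 24 calendar days to 20 December 2021 gives 13 January 2022, which is the last day of the mitigation period.
Adding 15 calendar days to 13 January 2022 gives 28 January 2022, which is the last day of the appeal period.
The date termination becomes effective: counting 3 business days from Friday, 28 January 2022 (Jan 31, Feb 1, Feb 2, skipping weekends) reaches Wednesday, 2 February 2022.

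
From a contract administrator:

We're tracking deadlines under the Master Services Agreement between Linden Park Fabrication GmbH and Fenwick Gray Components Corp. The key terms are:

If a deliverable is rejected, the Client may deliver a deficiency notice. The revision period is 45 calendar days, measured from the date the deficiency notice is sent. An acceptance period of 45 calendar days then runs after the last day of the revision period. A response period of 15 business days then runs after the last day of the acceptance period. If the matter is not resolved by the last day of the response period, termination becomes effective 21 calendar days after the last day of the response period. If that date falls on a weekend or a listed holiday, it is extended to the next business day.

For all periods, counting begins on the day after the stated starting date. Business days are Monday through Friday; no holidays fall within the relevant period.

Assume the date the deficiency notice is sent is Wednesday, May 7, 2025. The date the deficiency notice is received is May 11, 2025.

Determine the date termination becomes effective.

September 16, 2025

The last day of the revision period: May 7, 2025 + 45 days = June 21, 2025.
The last day of the acceptance period: June 21, 2025 + 45 days = August 5, 2025.
The last day of the response period: counting 15 business days from Tuesday, August 5, 2025 (Aug 6, Aug 7, Aug 8, Aug 11, …, Aug 22, Aug 25, Aug 26, skipping weekends) reaches Tuesday, August 26, 2025.
The date termination becomes effective: August 26, 2025 + 21 days = September 16, 2025. September 16, 2025 is a Tuesday, so no roll-forward applies.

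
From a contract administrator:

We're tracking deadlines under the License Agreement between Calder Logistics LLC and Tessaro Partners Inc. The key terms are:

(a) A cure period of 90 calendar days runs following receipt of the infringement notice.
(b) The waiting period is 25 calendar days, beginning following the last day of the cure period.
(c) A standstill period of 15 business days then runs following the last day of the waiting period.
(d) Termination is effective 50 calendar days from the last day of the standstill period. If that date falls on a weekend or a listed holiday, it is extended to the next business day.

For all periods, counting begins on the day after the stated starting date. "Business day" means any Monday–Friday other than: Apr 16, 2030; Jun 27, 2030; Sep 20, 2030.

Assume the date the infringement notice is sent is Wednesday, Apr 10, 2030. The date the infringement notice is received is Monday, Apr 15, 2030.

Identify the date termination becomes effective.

Oct 18, 2030

The last day of the cure period: Apr 15, 2030 + 90 days = Jul 14, 2030.
Adding 25 calendar days to Jul 14, 2030 gives Aug 8, 2030, which is the last day of the waiting period.
The last day of the standstill period: 15 business days after Thursday, Aug 8, 2030, skipping weekends — Aug 9, Aug 12, Aug 13, Aug 14, …, Aug 27, Aug 28, Aug 29 — lands on Thursday, Aug 29, 2030.
The date termination becomes effective: 50 calendar days after Aug 29, 2030 is Oct 18, 2030. Oct 18, 2030 is a Friday and is not a listed holiday, so no roll-forward applies.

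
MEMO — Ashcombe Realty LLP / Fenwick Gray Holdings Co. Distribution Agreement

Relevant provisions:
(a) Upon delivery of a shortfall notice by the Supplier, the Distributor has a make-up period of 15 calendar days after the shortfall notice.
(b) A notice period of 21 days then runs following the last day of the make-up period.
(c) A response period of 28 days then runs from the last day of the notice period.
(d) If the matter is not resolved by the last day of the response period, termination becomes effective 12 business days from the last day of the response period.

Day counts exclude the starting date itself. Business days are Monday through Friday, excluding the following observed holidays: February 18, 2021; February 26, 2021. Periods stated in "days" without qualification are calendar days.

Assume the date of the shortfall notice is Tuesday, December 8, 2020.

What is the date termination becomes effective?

March 2, 2021

The last day of the make-up period: 15 calendar days after December 8, 2020 is December 23, 2020.
The last day of the notice period: December 23, 2020 + 21 days = January 13, 2021.
The last day of the response period: 28 calendar days after January 13, 2021 is February 10, 2021.
The date termination becomes effective: 12 business days after Wednesday, February 10, 2021, skipping weekends and the listed holidays on Feb 18, Feb 26 — Feb 11, Feb 12, Feb 15, Feb 16, …, Feb 25, Mar 1, Mar 2 — lands on Tuesday, March 2, 2021.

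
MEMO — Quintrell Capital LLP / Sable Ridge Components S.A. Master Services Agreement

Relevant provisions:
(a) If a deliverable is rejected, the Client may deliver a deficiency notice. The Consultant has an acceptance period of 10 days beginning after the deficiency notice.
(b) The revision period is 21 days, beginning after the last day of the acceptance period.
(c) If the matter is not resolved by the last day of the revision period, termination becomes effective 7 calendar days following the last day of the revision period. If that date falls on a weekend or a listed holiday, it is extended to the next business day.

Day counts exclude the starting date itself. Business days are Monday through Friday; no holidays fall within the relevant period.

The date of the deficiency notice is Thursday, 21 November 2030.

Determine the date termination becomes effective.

30 December 2030

Adding 10 calendar days to 21 November 2030 gives 1 December 2030, which is the last day of the acceptance period.
Adding 21 calendar days to 1 December 2030 gives 22 December 2030, which is the last day of the revision period.
The date termination becomes effective: 22 December 2030 + 7 days = 29 December 2030. That falls on a Sunday, so it rolls to the next business day, Monday, 30 December 2030.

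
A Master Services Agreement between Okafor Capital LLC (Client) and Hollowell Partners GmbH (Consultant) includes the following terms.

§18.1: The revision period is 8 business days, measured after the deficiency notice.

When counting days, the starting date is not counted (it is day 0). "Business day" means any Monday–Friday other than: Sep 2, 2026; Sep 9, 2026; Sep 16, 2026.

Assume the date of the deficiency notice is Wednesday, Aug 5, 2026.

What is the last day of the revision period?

Aug 17, 2026

The last day of the revision period: 8 business days after Wednesday, Aug 5, 2026, skipping weekends — Aug 6, Aug 7, Aug 10, Aug 11, Aug 12, Aug 13, Aug 14, Aug 17 — lands on Monday, Aug 17, 2026.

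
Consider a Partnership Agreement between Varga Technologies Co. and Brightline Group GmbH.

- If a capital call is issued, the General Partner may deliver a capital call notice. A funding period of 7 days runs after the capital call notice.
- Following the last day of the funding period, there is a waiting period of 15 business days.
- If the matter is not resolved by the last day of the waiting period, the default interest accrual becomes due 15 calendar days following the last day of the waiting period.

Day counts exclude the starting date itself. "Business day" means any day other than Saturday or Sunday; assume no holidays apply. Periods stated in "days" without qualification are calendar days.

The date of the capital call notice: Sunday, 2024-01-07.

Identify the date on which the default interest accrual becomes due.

2024-02-17

The last day of the funding period: 2024-01-07 + 7 days = 2024-01-14.
The last day of the waiting period: 15 business days after Sunday, 2024-01-14, skipping weekends — Jan 15, Jan 16, Jan 17, Jan 18, …, Jan 31, Feb 1, Feb 2 — lands on Friday, 2024-02-02.
The date on which the default interest accrual becomes due: 15 calendar days after 2024-02-02 is 2024-02-17.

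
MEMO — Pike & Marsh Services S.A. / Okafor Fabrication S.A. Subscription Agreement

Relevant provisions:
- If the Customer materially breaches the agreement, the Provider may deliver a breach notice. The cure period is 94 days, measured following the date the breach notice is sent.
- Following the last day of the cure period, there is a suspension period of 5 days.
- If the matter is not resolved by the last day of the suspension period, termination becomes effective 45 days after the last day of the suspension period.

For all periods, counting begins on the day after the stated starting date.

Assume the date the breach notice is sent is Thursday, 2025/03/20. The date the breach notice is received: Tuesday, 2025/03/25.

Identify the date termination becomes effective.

The last day of the cure period: 94 calendar days after 2025/03/20 is 2025/06/22.
The last day of the suspension period: 2025/06/22 + 5 days = 2025/06/27.
The date termination becomes effective: 45 calendar days after 2025/06/27 is 2025/08/11.

2025/08/11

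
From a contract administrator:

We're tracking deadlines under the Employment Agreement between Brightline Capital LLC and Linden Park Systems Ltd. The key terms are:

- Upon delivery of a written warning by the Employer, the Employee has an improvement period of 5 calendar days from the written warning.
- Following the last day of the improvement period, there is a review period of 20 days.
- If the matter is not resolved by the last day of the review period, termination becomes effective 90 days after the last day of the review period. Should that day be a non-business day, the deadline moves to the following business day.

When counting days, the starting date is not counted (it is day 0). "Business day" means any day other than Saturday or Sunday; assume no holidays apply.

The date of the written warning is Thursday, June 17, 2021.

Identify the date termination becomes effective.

The last day of the improvement period: 5 calendar days after June 17, 2021 is June 22, 2021.
The last day of the review period: June 22, 2021 + 20 days = July 12, 2021.
The date termination becomes effective: 90 calendar days after July 12, 2021 is October 10, 2021. That falls on a Sunday, so it rolls to the next business day, Monday, October 11, 2021.

October 11, 2021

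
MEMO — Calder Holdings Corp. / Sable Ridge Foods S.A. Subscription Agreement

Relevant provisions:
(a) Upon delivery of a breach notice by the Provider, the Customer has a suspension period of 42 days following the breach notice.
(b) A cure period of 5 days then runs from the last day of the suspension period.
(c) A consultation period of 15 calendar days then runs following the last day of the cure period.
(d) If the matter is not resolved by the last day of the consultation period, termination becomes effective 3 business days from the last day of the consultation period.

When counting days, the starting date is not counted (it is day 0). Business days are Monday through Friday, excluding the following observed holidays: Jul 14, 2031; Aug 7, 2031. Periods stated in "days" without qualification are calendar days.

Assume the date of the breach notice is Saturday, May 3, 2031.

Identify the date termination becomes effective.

The last day of the suspension period: May 3, 2031 + 42 days = Jun 14, 2031.
The last day of the cure period: Jun 14, 2031 + 5 days = Jun 19, 2031.
Adding 15 calendar days to Jun 19, 2031 gives Jul 4, 2031, which is the last day of the consultation period.
The date termination becomes effective: 3 business days after Friday, Jul 4, 2031, skipping weekends — Jul 7, Jul 8, Jul 9 — lands on Wednesday, Jul 9, 2031.

Jul 9, 2031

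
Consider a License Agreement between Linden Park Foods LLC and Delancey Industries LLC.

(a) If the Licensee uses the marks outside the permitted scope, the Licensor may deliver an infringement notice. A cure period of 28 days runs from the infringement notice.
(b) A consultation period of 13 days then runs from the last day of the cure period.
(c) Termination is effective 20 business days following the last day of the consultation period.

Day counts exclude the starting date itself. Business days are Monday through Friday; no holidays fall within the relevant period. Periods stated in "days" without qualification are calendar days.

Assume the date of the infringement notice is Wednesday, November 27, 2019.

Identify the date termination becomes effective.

The last day of the cure period: November 27, 2019 + 28 days = December 25, 2019.
The last day of the consultation period: December 25, 2019 + 13 days = January 7, 2020.
The date termination becomes effective: counting 20 business days from Tuesday, January 7, 2020 (Jan 8, Jan 9, Jan 10, Jan 13, …, Jan 31, Feb 3, Feb 4, skipping weekends) reaches Tuesday, February 4, 2020.

February 4, 2020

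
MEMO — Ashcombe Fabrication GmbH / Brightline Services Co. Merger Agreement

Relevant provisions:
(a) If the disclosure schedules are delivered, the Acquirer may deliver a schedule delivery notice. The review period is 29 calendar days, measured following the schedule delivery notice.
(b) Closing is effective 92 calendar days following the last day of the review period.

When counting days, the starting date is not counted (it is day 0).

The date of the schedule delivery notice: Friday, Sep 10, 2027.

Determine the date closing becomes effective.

Adding 29 calendar days to Sep 10, 2027 gives Oct 9, 2027, which is the last day of the review period.
Adding 92 calendar days to Oct 9, 2027 gives Jan 9, 2028, which is the date closing becomes effective.

Jan 9, 2028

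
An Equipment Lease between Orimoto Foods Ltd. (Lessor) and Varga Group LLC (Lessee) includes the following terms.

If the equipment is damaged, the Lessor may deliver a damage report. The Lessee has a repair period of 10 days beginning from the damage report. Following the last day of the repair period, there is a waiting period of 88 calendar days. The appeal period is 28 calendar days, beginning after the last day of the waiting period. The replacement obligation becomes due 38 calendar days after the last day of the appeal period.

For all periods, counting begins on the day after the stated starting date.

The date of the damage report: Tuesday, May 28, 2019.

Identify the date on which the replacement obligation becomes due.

Adding 10 calendar days to May 28, 2019 gives Jun 7, 2019, which is the last day of the repair period.
Adding 88 calendar days to Jun 7, 2019 gives Sep 3, 2019, which is the last day of the waiting period.
The last day of the appeal period: Sep 3, 2019 + 28 days = Oct 1, 2019.
The date on which the replacement obligation becomes due: Oct 1, 2019 + 38 days = Nov 8, 2019.

Nov 8, 2019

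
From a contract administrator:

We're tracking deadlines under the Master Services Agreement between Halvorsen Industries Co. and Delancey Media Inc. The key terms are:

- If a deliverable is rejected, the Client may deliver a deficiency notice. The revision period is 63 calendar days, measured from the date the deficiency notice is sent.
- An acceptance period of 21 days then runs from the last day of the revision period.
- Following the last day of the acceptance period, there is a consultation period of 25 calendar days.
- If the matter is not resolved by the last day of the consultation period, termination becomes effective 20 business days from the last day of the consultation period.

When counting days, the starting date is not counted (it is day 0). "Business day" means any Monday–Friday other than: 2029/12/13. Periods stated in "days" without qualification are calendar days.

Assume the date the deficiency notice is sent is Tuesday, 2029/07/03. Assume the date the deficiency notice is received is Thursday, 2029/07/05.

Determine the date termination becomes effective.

The last day of the revision period: 63 calendar days after 2029/07/03 is 2029/09/04.
Adding 21 calendar days to 2029/09/04 gives 2029/09/25, which is the last day of the acceptance period.
The last day of the consultation period: 2029/09/25 + 25 days = 2029/10/20.
From Saturday, 2029/10/20, 20 business days (Oct 22, Oct 23, Oct 24, Oct 25, …, Nov 14, Nov 15, Nov 16, skipping weekends) brings us to Friday, 2029/11/16, which is the date termination becomes effective.

2029/11/16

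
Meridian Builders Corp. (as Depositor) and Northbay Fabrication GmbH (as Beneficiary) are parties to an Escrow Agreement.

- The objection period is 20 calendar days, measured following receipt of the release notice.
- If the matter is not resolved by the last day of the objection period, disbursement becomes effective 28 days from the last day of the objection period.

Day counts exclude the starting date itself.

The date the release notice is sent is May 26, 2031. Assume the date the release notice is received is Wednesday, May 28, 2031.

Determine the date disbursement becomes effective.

Adding 20 calendar days to May 28, 2031 gives Jun 17, 2031, which is the last day of the objection period.
The date disbursement becomes effective: 28 calendar days after Jun 17, 2031 is Jul 15, 2031.

Jul 15, 2031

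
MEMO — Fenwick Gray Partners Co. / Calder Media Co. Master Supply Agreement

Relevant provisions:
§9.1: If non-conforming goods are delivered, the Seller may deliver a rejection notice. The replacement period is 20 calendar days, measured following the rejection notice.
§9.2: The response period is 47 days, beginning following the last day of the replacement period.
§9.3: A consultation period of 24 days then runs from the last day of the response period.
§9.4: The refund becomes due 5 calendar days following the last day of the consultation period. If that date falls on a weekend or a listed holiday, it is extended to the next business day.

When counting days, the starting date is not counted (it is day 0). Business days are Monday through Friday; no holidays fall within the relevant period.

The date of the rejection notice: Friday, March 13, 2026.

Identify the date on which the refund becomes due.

Adding 20 calendar days to March 13, 2026 gives April 2, 2026, which is the last day of the replacement period.
The last day of the response period: 47 calendar days after April 2, 2026 is May 19, 2026.
Adding 24 calendar days to May 19, 2026 gives June 12, 2026, which is the last day of the consultation period.
Adding 5 calendar days to June 12, 2026 gives June 17, 2026, which is the date on which the refund becomes due. June 17, 2026 is a Wednesday, so no roll-forward applies.

June 17, 2026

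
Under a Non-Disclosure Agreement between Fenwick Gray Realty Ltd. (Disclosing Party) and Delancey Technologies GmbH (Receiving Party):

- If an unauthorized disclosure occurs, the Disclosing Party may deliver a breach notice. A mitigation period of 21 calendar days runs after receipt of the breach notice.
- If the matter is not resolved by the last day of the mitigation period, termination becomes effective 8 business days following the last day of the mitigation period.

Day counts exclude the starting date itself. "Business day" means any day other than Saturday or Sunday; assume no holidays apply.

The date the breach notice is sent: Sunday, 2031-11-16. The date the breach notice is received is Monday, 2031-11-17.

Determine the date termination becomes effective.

2031-12-18

The last day of the mitigation period: 2031-11-17 + 21 days = 2031-12-08.
The date termination becomes effective: counting 8 business days from Monday, 2031-12-08 (Dec 9, Dec 10, Dec 11, Dec 12, Dec 15, Dec 16, Dec 17, Dec 18, skipping weekends) reaches Thursday, 2031-12-18.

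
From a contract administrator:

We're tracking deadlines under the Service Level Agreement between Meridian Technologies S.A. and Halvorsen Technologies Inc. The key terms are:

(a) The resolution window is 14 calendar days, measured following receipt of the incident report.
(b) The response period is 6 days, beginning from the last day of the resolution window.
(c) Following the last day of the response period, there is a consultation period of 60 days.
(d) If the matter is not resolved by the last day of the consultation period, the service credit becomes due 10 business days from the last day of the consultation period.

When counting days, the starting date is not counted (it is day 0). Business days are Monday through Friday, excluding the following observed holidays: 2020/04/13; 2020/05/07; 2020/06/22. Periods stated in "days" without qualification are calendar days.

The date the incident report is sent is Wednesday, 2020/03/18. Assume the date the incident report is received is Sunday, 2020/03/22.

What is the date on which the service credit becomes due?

2020/06/25

The last day of the resolution window: 2020/03/22 + 14 days = 2020/04/05.
Adding 6 calendar days to 2020/04/05 gives 2020/04/11, which is the last day of the response period.
The last day of the consultation period: 2020/04/11 + 60 days = 2020/06/10.
The date on which the service credit becomes due: 10 business days after Wednesday, 2020/06/10, skipping weekends and the listed holiday on Jun 22 — Jun 11, Jun 12, Jun 15, Jun 16, Jun 17, Jun 18, Jun 19, Jun 23, Jun 24, Jun 25 — lands on Thursday, 2020/06/25.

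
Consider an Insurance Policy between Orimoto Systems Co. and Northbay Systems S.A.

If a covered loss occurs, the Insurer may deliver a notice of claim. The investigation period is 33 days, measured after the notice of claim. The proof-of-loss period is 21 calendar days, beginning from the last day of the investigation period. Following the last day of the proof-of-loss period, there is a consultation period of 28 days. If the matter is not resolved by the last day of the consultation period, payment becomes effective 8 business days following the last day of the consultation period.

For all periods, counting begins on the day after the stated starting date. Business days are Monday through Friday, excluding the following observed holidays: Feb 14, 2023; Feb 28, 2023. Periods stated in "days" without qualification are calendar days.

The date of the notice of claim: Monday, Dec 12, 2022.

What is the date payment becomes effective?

Mar 15, 2023

The last day of the investigation period: Dec 12, 2022 + 33 days = Jan 14, 2023.
The last day of the proof-of-loss period: Jan 14, 2023 + 21 days = Feb 4, 2023.
Adding 28 calendar days to Feb 4, 2023 gives Mar 4, 2023, which is the last day of the consultation period.
From Saturday, Mar 4, 2023, 8 business days (Mar 6, Mar 7, Mar 8, Mar 9, Mar 10, Mar 13, Mar 14, Mar 15, skipping weekends) brings us to Wednesday, Mar 15, 2023, which is the date payment becomes effective.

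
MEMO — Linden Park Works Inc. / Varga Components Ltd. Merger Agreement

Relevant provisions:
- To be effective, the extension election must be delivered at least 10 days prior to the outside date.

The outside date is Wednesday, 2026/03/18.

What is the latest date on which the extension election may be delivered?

Counting back 10 calendar days from 2026/03/18 gives 2026/03/08.

2026/03/08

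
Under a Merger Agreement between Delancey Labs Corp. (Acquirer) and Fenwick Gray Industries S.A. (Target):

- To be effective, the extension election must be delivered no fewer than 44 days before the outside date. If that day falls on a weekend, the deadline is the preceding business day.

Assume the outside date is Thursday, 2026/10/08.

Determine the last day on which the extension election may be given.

2026/10/08 minus 44 days is 2026/08/25. That is a Tuesday, so no adjustment is needed.

2026/08/25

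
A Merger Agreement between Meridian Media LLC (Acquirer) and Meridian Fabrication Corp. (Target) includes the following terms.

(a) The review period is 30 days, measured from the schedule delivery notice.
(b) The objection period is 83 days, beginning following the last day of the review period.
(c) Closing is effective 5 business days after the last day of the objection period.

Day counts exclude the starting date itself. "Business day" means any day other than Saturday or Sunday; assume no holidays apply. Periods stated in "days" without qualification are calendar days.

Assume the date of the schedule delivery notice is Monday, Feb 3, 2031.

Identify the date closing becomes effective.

Jun 3, 2031

The last day of the review period: Feb 3, 2031 + 30 days = Mar 5, 2031.
Adding 83 calendar days to Mar 5, 2031 gives May 27, 2031, which is the last day of the objection period.
From Tuesday, May 27, 2031, 5 business days (May 28, May 29, May 30, Jun 2, Jun 3, skipping weekends) brings us to Tuesday, Jun 3, 2031, which is the date closing becomes effective.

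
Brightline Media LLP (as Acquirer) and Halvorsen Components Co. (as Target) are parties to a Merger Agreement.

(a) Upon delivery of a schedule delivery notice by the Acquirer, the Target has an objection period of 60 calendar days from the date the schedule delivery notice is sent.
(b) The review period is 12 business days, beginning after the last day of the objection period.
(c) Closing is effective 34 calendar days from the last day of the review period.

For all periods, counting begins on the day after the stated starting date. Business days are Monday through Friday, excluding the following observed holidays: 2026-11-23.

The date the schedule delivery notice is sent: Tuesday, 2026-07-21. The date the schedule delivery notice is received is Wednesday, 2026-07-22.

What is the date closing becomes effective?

Adding 60 calendar days to 2026-07-21 gives 2026-09-19, which is the last day of the objection period.
The last day of the review period: 12 business days after Saturday, 2026-09-19, skipping weekends — Sep 21, Sep 22, Sep 23, Sep 24, …, Oct 2, Oct 5, Oct 6 — lands on Tuesday, 2026-10-06.
Adding 34 calendar days to 2026-10-06 gives 2026-11-09, which is the date closing becomes effective.

2026-11-09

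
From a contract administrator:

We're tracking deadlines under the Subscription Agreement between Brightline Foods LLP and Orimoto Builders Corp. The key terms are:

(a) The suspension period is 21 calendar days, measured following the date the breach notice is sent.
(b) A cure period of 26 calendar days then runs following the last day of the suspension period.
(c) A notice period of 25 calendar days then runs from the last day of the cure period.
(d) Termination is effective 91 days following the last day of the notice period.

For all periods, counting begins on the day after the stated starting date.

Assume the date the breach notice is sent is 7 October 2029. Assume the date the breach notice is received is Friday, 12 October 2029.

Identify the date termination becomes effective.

19 March 2030

The last day of the suspension period: 21 calendar days after 7 October 2029 is 28 October 2029.
Adding 26 calendar days to 28 October 2029 gives 23 November 2029, which is the last day of the cure period.
The last day of the notice period: 25 calendar days after 23 November 2029 is 18 December 2029.
Adding 91 calendar days to 18 December 2029 gives 19 March 2030, which is the date termination becomes effective.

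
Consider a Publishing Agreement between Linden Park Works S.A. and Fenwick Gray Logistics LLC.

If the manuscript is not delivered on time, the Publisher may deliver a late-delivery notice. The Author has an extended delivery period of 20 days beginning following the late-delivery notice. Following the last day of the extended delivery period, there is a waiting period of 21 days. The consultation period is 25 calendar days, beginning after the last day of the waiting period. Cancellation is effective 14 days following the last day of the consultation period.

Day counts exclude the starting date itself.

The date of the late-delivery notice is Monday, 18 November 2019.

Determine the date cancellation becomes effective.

6 February 2020

The last day of the extended delivery period: 18 November 2019 + 20 days = 8 December 2019.
The last day of the waiting period: 8 December 2019 + 21 days = 29 December 2019.
Adding 25 calendar days to 29 December 2019 gives 23 January 2020, which is the last day of the consultation period.
The date cancellation becomes effective: 14 calendar days after 23 January 2020 is 6 February 2020.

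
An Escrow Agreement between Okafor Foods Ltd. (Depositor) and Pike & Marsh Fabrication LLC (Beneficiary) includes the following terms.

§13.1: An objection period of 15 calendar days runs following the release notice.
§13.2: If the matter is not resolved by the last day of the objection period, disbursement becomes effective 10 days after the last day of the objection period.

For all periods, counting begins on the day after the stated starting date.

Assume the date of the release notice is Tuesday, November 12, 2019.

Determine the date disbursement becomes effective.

The last day of the objection period: November 12, 2019 + 15 days = November 27, 2019.
The date disbursement becomes effective: 10 calendar days after November 27, 2019 is December 7, 2019.

December 7, 2019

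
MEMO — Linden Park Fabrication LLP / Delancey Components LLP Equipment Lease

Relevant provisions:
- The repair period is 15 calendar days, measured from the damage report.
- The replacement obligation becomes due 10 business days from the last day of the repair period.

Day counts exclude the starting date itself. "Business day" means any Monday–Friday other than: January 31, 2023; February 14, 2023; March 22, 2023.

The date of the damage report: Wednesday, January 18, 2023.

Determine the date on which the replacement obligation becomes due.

February 17, 2023

The last day of the repair period: 15 calendar days after January 18, 2023 is February 2, 2023.
The date on which the replacement obligation becomes due: 10 business days after Thursday, February 2, 2023, skipping weekends and the listed holiday on Feb 14 — Feb 3, Feb 6, Feb 7, Feb 8, Feb 9, Feb 10, Feb 13, Feb 15, Feb 16, Feb 17 — lands on Friday, February 17, 2023.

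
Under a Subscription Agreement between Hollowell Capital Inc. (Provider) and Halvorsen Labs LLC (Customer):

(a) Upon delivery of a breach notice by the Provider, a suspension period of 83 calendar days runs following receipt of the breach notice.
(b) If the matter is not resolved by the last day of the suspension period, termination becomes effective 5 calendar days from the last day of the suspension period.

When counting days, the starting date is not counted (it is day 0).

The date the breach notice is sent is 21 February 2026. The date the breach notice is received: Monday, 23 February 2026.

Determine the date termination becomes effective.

22 May 2026

The last day of the suspension period: 23 February 2026 + 83 days = 17 May 2026.
The date termination becomes effective: 5 calendar days after 17 May 2026 is 22 May 2026.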